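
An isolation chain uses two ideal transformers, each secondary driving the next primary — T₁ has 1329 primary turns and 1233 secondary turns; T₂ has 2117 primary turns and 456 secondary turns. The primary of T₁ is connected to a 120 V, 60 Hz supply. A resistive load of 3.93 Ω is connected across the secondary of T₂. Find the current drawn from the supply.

After T₁: V = 120.00 × 1233/1329 = 111.33 V.
After T₂: V = 111.33 × 456/2117 = 23.981 V.
I_load = 23.981/3.93 = 6.1020 A, so P_out = 23.981 × 6.1020 = 146.33 W.
All ideal ⇒ P_in = P_out, so I_supply = 146.33/120 = 1.22 A.

I_supply ≈ 1.22 A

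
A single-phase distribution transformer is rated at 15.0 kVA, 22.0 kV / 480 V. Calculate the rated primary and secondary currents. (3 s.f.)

I_p = S/V_p = 15000/22000 = 0.682 A.
I_s = S/V_s = 15000/480 = 31.2 A.

I_p ≈ 0.682 A, I_s ≈ 31.2 A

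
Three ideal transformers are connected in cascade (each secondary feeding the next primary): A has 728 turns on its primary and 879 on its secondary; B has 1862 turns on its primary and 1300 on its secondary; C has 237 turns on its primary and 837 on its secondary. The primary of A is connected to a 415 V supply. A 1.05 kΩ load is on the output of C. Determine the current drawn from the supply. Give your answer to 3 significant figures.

After A: V = 415.00 × 879/728 = 501.08 V.
After B: V = 501.08 × 1300/1862 = 349.84 V.
After C: V = 349.84 × 837/237 = 1235.5 V.
I_load = 1235.5/1050 = 1.1767 A, so P_out = 1235.5 × 1.1767 = 1453.8 W.
All ideal ⇒ P_in = P_out, so I_supply = 1453.8/415 = 3.50 A.

I_supply ≈ 3.50 A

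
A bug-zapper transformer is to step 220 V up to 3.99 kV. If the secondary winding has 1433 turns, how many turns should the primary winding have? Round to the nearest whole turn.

N_p = 79 turns

N_p/N_s = V_p/V_s, so N_p = 1433 × 220/3990 = 79.0 ≈ 79 turns.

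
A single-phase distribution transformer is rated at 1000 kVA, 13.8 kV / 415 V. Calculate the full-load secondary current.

I_s ≈ 2410 A

I_s = S/V_s = 1000000/415 = 2410 A.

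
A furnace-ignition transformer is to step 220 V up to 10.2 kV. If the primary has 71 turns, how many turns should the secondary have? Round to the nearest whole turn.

N_s/N_p = V_s/V_p, so N_s = 71 × 10200/220 = 3291.8 ≈ 3292 turns.

N_s = 3292 turns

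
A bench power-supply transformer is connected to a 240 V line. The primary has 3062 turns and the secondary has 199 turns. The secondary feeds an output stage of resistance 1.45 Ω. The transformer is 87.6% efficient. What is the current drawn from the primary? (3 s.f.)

V_s = 240 × 199/3062 = 15.598 V.
I_s = V_s/R = 15.598/1.45 = 10.757 A.
P_out = V_s I_s = 15.598 × 10.757 = 167.78 W.
P_in = P_out/η = 167.78/0.876 = 191.53 W.
I_p = P_in/V_p = 191.53/240 = 0.798 A.

I_p ≈ 0.798 A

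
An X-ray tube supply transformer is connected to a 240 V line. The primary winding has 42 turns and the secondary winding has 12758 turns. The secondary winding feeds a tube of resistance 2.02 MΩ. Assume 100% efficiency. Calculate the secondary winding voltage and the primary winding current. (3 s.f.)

V_s = V_p × N_s/N_p = 240 × 12758/42 = 72903 V.
I_s = V_s/R = 72903/(2.02×10^6) = 0.036091 A.
I_p = I_s × N_s/N_p = 0.036091 × 12758/42 = 11.0 A.

V_s ≈ 72900 V, I_p ≈ 11.0 A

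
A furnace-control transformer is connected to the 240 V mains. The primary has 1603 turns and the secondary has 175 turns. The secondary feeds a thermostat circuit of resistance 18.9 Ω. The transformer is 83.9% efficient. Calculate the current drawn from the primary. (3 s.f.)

V_s = 240 × 175/1603 = 26.201 V.
I_s = V_s/R = 26.201/18.9 = 1.3863 A.
P_out = V_s I_s = 26.201 × 1.3863 = 36.322 W.
P_in = P_out/η = 36.322/0.839 = 43.292 W.
I_p = P_in/V_p = 43.292/240 = 0.180 A.

I_p ≈ 0.180 A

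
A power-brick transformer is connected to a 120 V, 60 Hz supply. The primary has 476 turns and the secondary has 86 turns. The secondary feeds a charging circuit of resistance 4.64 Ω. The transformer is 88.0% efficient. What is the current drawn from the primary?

V_s = 120 × 86/476 = 21.681 V.
I_s = V_s/R = 21.681/4.64 = 4.6726 A.
P_out = V_s I_s = 21.681 × 4.6726 = 101.30 W.
P_in = P_out/η = 101.30/0.880 = 115.12 W.
I_p = P_in/V_p = 115.12/120 = 0.959 A.

I_p ≈ 0.959 A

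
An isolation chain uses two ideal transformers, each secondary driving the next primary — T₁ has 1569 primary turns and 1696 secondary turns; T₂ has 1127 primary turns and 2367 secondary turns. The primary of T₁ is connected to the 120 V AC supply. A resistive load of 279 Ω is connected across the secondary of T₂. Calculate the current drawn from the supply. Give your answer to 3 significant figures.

I_supply ≈ 2.22 A

Secondary of T₁: V = 120.00 × 1696/1569 = 129.71 V.
Secondary of T₂: V = 129.71 × 2367/1127 = 272.43 V.
I_load = 272.43/279 = 0.97646 A, so P_out = 272.43 × 0.97646 = 266.02 W.
All ideal ⇒ P_in = P_out, so I_supply = 266.02/120 = 2.22 A.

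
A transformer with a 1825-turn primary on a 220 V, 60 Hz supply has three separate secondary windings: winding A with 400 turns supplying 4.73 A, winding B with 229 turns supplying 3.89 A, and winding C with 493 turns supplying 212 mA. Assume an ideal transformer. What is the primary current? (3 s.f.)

V_A = 220 × 400/1825 = 48.219 V; V_B = 220 × 229/1825 = 27.605 V; V_C = 220 × 493/1825 = 59.430 V.
P_out = V_A I_A + V_B I_B + V_C I_C = 48.219×4.73 + 27.605×3.89 + 59.430×0.212 = 228.08 + 107.39 + 12.599 = 348.06 W.
Ideal ⇒ P_in = P_out, so I_p = P_out/V_p = 348.06/220 = 1.58 A.

I_p ≈ 1.58 A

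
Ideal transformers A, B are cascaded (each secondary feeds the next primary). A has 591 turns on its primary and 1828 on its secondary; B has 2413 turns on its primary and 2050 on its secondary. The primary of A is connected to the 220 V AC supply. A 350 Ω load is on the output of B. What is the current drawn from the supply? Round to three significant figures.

I_supply ≈ 4.34 A

Secondary of A: V = 220.00 × 1828/591 = 680.47 V.
Secondary of B: V = 680.47 × 2050/2413 = 578.11 V.
I_load = 578.11/350 = 1.6517 A, so P_out = 578.11 × 1.6517 = 954.88 W.
All ideal ⇒ P_in = P_out, so I_supply = 954.88/220 = 4.34 A.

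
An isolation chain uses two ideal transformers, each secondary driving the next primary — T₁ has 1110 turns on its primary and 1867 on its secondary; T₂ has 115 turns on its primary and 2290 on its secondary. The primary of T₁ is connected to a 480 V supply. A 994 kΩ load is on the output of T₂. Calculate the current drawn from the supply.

After T₁: V = 480.00 × 1867/1110 = 807.35 V.
After T₂: V = 807.35 × 2290/115 = 16077 V.
I_load = 16077/994000 = 0.016174 A, so P_out = 16077 × 0.016174 = 260.02 W.
All ideal ⇒ P_in = P_out, so I_supply = 260.02/480 = 0.542 A.

I_supply ≈ 0.542 A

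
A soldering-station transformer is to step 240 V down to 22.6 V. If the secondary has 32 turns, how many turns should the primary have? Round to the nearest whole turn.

N_p = 340 turns

N_p/N_s = V_p/V_s, so N_p = 32 × 240/22.6 = 339.8 ≈ 340 turns.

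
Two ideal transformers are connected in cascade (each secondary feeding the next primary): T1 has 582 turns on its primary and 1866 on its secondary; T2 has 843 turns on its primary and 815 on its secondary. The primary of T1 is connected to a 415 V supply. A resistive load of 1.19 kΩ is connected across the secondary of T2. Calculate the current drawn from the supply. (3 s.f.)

I_supply ≈ 3.35 A

After T1: V = 415.00 × 1866/582 = 1330.6 V.
After T2: V = 1330.6 × 815/843 = 1286.4 V.
I_load = 1286.4/1190 = 1.0810 A, so P_out = 1286.4 × 1.0810 = 1390.6 W.
All ideal ⇒ P_in = P_out, so I_supply = 1390.6/415 = 3.35 A.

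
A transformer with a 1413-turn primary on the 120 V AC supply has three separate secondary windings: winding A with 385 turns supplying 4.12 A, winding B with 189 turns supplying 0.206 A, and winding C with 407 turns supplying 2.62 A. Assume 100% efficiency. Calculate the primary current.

I_p ≈ 1.90 A

V_A = 120 × 385/1413 = 32.696 V; V_B = 120 × 189/1413 = 16.051 V; V_C = 120 × 407/1413 = 34.565 V.
P_out = V_A I_A + V_B I_B + V_C I_C = 32.696×4.12 + 16.051×0.206 + 34.565×2.62 = 134.71 + 3.3065 + 90.560 = 228.58 W.
Ideal ⇒ P_in = P_out, so I_p = P_out/V_p = 228.58/120 = 1.90 A.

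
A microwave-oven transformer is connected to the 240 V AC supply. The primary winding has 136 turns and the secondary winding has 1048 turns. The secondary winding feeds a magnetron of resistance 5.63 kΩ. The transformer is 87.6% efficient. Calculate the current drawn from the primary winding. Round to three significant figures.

V_s = 240 × 1048/136 = 1849.4 V.
I_s = V_s/R = 1849.4/5630 = 0.32849 A.
P_out = V_s I_s = 1849.4 × 0.32849 = 607.52 W.
P_in = P_out/η = 607.52/0.876 = 693.51 W.
I_p = P_in/V_p = 693.51/240 = 2.89 A.

I_p ≈ 2.89 A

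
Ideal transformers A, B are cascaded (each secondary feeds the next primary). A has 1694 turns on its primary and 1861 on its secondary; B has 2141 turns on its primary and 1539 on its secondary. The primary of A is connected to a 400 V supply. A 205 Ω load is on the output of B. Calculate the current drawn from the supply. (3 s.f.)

I_supply ≈ 1.22 A

Secondary of A: V = 400.00 × 1861/1694 = 439.43 V.
Secondary of B: V = 439.43 × 1539/2141 = 315.87 V.
I_load = 315.87/205 = 1.5409 A, so P_out = 315.87 × 1.5409 = 486.72 W.
All ideal ⇒ P_in = P_out, so I_supply = 486.72/400 = 1.22 A.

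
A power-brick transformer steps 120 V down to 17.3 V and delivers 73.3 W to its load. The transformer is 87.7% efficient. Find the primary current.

I_p ≈ 0.697 A

P_in = P_out/η = 73.3/0.877 = 83.580 W.
I_p = P_in/V_p = 83.580/120 = 0.697 A.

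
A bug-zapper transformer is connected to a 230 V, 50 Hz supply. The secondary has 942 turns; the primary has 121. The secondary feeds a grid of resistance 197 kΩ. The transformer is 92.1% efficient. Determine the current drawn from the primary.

I_p ≈ 0.0768 A

V_s = 230 × 942/121 = 1790.6 V.
I_s = V_s/R = 1790.6/197000 = 0.0090892 A.
P_out = V_s I_s = 1790.6 × 0.0090892 = 16.275 W.
P_in = P_out/η = 16.275/0.921 = 17.671 W.
I_p = P_in/V_p = 17.671/230 = 0.0768 A.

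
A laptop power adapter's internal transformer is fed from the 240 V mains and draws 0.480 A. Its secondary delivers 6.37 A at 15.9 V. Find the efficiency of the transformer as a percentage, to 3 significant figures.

η ≈ 87.9%

P_in = 240 × 0.480 = 115.200 W.
P_out = 15.9 × 6.37 = 101.283 W.
η = P_out/P_in = 101.283/115.200 = 0.879.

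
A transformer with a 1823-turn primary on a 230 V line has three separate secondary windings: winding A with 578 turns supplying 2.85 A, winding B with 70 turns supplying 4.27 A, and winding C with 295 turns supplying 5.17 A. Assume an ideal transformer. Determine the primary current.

I_p ≈ 1.90 A

V_A = 230 × 578/1823 = 72.924 V; V_B = 230 × 70/1823 = 8.8316 V; V_C = 230 × 295/1823 = 37.219 V.
P_out = V_A I_A + V_B I_B + V_C I_C = 72.924×2.85 + 8.8316×4.27 + 37.219×5.17 = 207.83 + 37.711 + 192.42 = 437.97 W.
Ideal ⇒ P_in = P_out, so I_p = P_out/V_p = 437.97/230 = 1.90 A.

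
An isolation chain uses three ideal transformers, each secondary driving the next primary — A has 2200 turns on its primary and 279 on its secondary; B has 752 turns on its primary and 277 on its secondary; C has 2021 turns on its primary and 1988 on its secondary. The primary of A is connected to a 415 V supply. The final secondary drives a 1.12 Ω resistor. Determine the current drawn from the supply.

I_supply ≈ 0.782 A

After A: V = 415.00 × 279/2200 = 52.630 V.
After B: V = 52.630 × 277/752 = 19.386 V.
After C: V = 19.386 × 1988/2021 = 19.070 V.
I_load = 19.070/1.12 = 17.026 A, so P_out = 19.070 × 17.026 = 324.69 W.
All ideal ⇒ P_in = P_out, so I_supply = 324.69/415 = 0.782 A.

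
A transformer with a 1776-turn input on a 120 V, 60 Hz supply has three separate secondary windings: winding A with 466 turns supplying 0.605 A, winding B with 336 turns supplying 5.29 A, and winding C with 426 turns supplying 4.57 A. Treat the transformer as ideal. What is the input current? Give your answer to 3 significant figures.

I_in ≈ 2.26 A

V_A = 120 × 466/1776 = 31.486 V; V_B = 120 × 336/1776 = 22.703 V; V_C = 120 × 426/1776 = 28.784 V.
P_out = V_A I_A + V_B I_B + V_C I_C = 31.486×0.605 + 22.703×5.29 + 28.784×4.57 = 19.049 + 120.10 + 131.54 = 270.69 W.
Ideal ⇒ P_in = P_out, so I_in = P_out/V_in = 270.69/120 = 2.26 A.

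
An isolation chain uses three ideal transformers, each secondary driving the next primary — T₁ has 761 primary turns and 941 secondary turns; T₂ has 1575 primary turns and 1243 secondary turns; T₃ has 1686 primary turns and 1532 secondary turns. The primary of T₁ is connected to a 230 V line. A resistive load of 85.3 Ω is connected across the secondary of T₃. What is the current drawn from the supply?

Secondary of T₁: V = 230.00 × 941/761 = 284.40 V.
Secondary of T₂: V = 284.40 × 1243/1575 = 224.45 V.
Secondary of T₃: V = 224.45 × 1532/1686 = 203.95 V.
I_load = 203.95/85.3 = 2.3910 A, so P_out = 203.95 × 2.3910 = 487.64 W.
All ideal ⇒ P_in = P_out, so I_supply = 487.64/230 = 2.12 A.

I_supply ≈ 2.12 A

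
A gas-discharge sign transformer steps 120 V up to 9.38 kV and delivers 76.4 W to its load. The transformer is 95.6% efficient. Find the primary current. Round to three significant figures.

P_in = P_out/η = 76.4/0.956 = 79.916 W.
I_p = P_in/V_p = 79.916/120 = 0.666 A.

I_p ≈ 0.666 A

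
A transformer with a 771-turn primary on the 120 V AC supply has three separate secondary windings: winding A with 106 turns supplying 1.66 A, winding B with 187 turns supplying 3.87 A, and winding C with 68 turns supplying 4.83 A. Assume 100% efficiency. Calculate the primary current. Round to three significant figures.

V_A = 120 × 106/771 = 16.498 V; V_B = 120 × 187/771 = 29.105 V; V_C = 120 × 68/771 = 10.584 V.
P_out = V_A I_A + V_B I_B + V_C I_C = 16.498×1.66 + 29.105×3.87 + 10.584×4.83 = 27.387 + 112.64 + 51.119 = 191.14 W.
Ideal ⇒ P_in = P_out, so I_p = P_out/V_p = 191.14/120 = 1.59 A.

I_p ≈ 1.59 A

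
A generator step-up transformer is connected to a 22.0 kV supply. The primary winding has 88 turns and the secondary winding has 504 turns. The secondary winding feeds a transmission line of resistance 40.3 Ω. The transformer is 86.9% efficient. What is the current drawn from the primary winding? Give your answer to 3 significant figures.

V_s = 22000 × 504/88 = 126000 V.
I_s = V_s/R = 126000/40.3 = 3126.6 A.
P_out = V_s I_s = 126000 × 3126.6 = 3.9395×10^8 W.
P_in = P_out/η = 3.9395×10^8/0.869 = 4.5333×10^8 W.
I_p = P_in/V_p = 4.5333×10^8/22000 = 20600 A.

I_p ≈ 20600 A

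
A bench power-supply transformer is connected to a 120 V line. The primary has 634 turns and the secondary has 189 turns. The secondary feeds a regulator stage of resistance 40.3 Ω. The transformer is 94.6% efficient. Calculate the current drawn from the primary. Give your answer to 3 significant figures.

V_s = 120 × 189/634 = 35.773 V.
I_s = V_s/R = 35.773/40.3 = 0.88766 A.
P_out = V_s I_s = 35.773 × 0.88766 = 31.754 W.
P_in = P_out/η = 31.754/0.946 = 33.567 W.
I_p = P_in/V_p = 33.567/120 = 0.280 A.

I_p ≈ 0.280 A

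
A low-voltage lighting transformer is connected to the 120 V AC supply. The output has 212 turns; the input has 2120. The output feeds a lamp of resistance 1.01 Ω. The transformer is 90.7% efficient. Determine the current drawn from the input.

I_in ≈ 1.31 A

V_out = 120 × 212/2120 = 12.000 V.
I_out = V_out/R = 12.000/1.01 = 11.881 A.
P_out = V_out I_out = 12.000 × 11.881 = 142.57 W.
P_in = P_out/η = 142.57/0.907 = 157.19 W.
I_in = P_in/V_in = 157.19/120 = 1.31 A.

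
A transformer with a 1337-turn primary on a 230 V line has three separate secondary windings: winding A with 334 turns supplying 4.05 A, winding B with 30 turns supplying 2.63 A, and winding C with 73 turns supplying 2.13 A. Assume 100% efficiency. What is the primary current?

V_A = 230 × 334/1337 = 57.457 V; V_B = 230 × 30/1337 = 5.1608 V; V_C = 230 × 73/1337 = 12.558 V.
P_out = V_A I_A + V_B I_B + V_C I_C = 57.457×4.05 + 5.1608×2.63 + 12.558×2.13 = 232.70 + 13.573 + 26.748 = 273.02 W.
Ideal ⇒ P_in = P_out, so I_p = P_out/V_p = 273.02/230 = 1.19 A.

I_p ≈ 1.19 A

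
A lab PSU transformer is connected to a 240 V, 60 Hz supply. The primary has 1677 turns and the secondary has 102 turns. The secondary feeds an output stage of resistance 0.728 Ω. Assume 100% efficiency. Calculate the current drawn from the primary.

V_s = V_p × N_s/N_p = 240 × 102/1677 = 14.597 V.
I_s = V_s/R = 14.597/0.728 = 20.052 A.
For an ideal transformer I_p N_p = I_s N_s, so I_p = 20.052 × 102/1677 = 1.22 A.

I_p ≈ 1.22 A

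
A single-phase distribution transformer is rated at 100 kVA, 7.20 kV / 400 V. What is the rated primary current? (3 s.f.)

I_p = S/V_p = 100000/7200 = 13.9 A.

I_p ≈ 13.9 A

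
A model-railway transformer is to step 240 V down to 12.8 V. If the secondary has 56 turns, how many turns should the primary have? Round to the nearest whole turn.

N_p/N_s = V_p/V_s, so N_p = 56 × 240/12.8 = 1050.0 ≈ 1050 turns.

N_p = 1050 turns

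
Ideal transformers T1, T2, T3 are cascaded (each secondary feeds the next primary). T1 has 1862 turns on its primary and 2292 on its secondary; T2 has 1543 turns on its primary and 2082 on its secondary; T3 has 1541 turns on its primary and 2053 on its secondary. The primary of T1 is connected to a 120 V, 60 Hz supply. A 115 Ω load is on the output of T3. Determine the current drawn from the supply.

I_supply ≈ 5.11 A

Secondary of T1: V = 120.00 × 2292/1862 = 147.71 V.
Secondary of T2: V = 147.71 × 2082/1543 = 199.31 V.
Secondary of T3: V = 199.31 × 2053/1541 = 265.53 V.
I_load = 265.53/115 = 2.3090 A, so P_out = 265.53 × 2.3090 = 613.11 W.
All ideal ⇒ P_in = P_out, so I_supply = 613.11/120 = 5.11 A.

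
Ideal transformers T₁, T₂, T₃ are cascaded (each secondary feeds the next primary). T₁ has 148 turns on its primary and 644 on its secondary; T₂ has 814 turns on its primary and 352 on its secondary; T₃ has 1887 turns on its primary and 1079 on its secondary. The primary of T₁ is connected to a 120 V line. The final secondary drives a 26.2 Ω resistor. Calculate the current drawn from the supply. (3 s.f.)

After T₁: V = 120.00 × 644/148 = 522.16 V.
After T₂: V = 522.16 × 352/814 = 225.80 V.
After T₃: V = 225.80 × 1079/1887 = 129.11 V.
I_load = 129.11/26.2 = 4.9280 A, so P_out = 129.11 × 4.9280 = 636.28 W.
All ideal ⇒ P_in = P_out, so I_supply = 636.28/120 = 5.30 A.

I_supply ≈ 5.30 A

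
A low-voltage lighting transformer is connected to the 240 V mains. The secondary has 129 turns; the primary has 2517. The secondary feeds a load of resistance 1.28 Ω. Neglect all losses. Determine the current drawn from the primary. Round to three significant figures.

I_p ≈ 0.493 A

V_s = V_p × N_s/N_p = 240 × 129/2517 = 12.300 V.
I_s = V_s/R = 12.300/1.28 = 9.6097 A.
For an ideal transformer I_p N_p = I_s N_s, so I_p = 9.6097 × 129/2517 = 0.493 A.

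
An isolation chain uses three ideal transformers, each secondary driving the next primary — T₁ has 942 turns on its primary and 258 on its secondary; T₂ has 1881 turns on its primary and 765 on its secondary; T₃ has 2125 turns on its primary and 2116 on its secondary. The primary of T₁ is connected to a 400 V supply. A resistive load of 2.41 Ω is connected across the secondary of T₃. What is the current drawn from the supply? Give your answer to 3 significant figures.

I_supply ≈ 2.04 A

Secondary of T₁: V = 400.00 × 258/942 = 109.55 V.
Secondary of T₂: V = 109.55 × 765/1881 = 44.556 V.
Secondary of T₃: V = 44.556 × 2116/2125 = 44.367 V.
I_load = 44.367/2.41 = 18.409 A, so P_out = 44.367 × 18.409 = 816.77 W.
All ideal ⇒ P_in = P_out, so I_supply = 816.77/400 = 2.04 A.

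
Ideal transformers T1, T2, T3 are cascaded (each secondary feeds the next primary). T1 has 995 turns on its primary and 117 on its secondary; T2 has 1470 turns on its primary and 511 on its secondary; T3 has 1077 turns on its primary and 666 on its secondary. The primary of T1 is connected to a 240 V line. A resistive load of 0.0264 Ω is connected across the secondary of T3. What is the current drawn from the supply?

I_supply ≈ 5.81 A

Secondary of T1: V = 240.00 × 117/995 = 28.221 V.
Secondary of T2: V = 28.221 × 511/1470 = 9.8102 V.
Secondary of T3: V = 9.8102 × 666/1077 = 6.0665 V.
I_load = 6.0665/0.0264 = 229.79 A, so P_out = 6.0665 × 229.79 = 1394.0 W.
All ideal ⇒ P_in = P_out, so I_supply = 1394.0/240 = 5.81 A.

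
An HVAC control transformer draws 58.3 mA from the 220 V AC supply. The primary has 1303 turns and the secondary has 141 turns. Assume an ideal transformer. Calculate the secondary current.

I_s ≈ 0.539 A

I_s/I_p = N_p/N_s, so I_s = 0.0583 × 1303/141 = 0.539 A.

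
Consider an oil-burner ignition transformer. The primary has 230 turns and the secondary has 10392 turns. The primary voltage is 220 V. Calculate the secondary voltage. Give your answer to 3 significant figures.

V_s/V_p = N_s/N_p, so V_s = 220 × 10392/230 = 9940 V.

V_s ≈ 9940 V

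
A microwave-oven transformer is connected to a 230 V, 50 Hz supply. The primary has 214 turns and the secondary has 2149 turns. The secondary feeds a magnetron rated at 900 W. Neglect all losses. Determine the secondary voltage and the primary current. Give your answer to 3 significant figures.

V_s ≈ 2310 V, I_p ≈ 3.91 A

V_s = V_p × N_s/N_p = 230 × 2149/214 = 2309.7 V.
I_s = P/V_s = 900/2309.7 = 0.38967 A.
I_p = I_s × N_s/N_p = 0.38967 × 2149/214 = 3.91 A.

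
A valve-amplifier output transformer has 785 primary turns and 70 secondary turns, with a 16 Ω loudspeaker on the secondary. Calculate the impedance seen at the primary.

Z_p ≈ 2010 Ω

Z_p = (N_p/N_s)² × Z_s = (785/70)² × 16 = 2010 Ω.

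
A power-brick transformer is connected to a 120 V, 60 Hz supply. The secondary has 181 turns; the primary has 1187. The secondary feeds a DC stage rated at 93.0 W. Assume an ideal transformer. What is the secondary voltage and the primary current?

V_s ≈ 18.3 V, I_p ≈ 0.775 A

V_s = V_p × N_s/N_p = 120 × 181/1187 = 18.298 V.
I_s = P/V_s = 93.0/18.298 = 5.0825 A.
I_p = I_s × N_s/N_p = 5.0825 × 181/1187 = 0.775 A.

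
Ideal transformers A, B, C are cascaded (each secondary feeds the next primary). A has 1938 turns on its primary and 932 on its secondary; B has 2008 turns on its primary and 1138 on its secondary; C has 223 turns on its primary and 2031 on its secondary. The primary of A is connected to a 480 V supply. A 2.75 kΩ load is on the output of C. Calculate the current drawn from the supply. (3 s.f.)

I_supply ≈ 1.08 A

Secondary of A: V = 480.00 × 932/1938 = 230.84 V.
Secondary of B: V = 230.84 × 1138/2008 = 130.82 V.
Secondary of C: V = 130.82 × 2031/223 = 1191.5 V.
I_load = 1191.5/2750 = 0.43327 A, so P_out = 1191.5 × 0.43327 = 516.23 W.
All ideal ⇒ P_in = P_out, so I_supply = 516.23/480 = 1.08 A.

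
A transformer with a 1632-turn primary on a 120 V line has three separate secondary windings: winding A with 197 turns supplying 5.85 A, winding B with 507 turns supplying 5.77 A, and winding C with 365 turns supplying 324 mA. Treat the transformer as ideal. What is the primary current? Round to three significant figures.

I_p ≈ 2.57 A

V_A = 120 × 197/1632 = 14.485 V; V_B = 120 × 507/1632 = 37.279 V; V_C = 120 × 365/1632 = 26.838 V.
P_out = V_A I_A + V_B I_B + V_C I_C = 14.485×5.85 + 37.279×5.77 + 26.838×0.324 = 84.739 + 215.10 + 8.6956 = 308.54 W.
Ideal ⇒ P_in = P_out, so I_p = P_out/V_p = 308.54/120 = 2.57 A.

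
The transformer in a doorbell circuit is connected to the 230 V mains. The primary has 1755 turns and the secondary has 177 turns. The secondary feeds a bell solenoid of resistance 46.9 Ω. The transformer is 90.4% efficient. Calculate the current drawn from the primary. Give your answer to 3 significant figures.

I_p ≈ 0.0552 A

V_s = 230 × 177/1755 = 23.197 V.
I_s = V_s/R = 23.197/46.9 = 0.49460 A.
P_out = V_s I_s = 23.197 × 0.49460 = 11.473 W.
P_in = P_out/η = 11.473/0.904 = 12.691 W.
I_p = P_in/V_p = 12.691/230 = 0.0552 A.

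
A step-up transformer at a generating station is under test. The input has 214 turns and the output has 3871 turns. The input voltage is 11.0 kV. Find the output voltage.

V_out/V_in = N_out/N_in, so V_out = 11000 × 3871/214 = 199000 V.

V_out ≈ 199000 V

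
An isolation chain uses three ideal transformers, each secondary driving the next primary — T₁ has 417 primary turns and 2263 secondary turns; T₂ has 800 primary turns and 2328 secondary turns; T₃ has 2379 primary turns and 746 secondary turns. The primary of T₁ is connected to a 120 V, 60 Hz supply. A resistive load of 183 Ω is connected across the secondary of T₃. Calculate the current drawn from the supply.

Secondary of T₁: V = 120.00 × 2263/417 = 651.22 V.
Secondary of T₂: V = 651.22 × 2328/800 = 1895.1 V.
Secondary of T₃: V = 1895.1 × 746/2379 = 594.25 V.
I_load = 594.25/183 = 3.2473 A, so P_out = 594.25 × 3.2473 = 1929.7 W.
All ideal ⇒ P_in = P_out, so I_supply = 1929.7/120 = 16.1 A.

I_supply ≈ 16.1 A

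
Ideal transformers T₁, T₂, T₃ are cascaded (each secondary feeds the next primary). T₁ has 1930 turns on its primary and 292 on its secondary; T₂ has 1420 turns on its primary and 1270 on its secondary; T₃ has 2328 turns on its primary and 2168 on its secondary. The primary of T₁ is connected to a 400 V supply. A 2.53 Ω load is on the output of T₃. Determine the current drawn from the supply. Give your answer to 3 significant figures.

I_supply ≈ 2.51 A

Secondary of T₁: V = 400.00 × 292/1930 = 60.518 V.
Secondary of T₂: V = 60.518 × 1270/1420 = 54.125 V.
Secondary of T₃: V = 54.125 × 2168/2328 = 50.405 V.
I_load = 50.405/2.53 = 19.923 A, so P_out = 50.405 × 19.923 = 1004.2 W.
All ideal ⇒ P_in = P_out, so I_supply = 1004.2/400 = 2.51 A.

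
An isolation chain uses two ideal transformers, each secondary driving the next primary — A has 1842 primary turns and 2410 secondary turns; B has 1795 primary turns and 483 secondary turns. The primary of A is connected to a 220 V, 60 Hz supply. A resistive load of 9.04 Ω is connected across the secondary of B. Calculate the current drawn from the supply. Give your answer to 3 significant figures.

Secondary of A: V = 220.00 × 2410/1842 = 287.84 V.
Secondary of B: V = 287.84 × 483/1795 = 77.452 V.
I_load = 77.452/9.04 = 8.5677 A, so P_out = 77.452 × 8.5677 = 663.59 W.
All ideal ⇒ P_in = P_out, so I_supply = 663.59/220 = 3.02 A.

I_supply ≈ 3.02 A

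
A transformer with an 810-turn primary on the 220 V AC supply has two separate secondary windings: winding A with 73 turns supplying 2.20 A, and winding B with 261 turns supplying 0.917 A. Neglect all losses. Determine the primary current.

V_A = 220 × 73/810 = 19.827 V; V_B = 220 × 261/810 = 70.889 V.
P_out = V_A I_A + V_B I_B = 19.827×2.20 + 70.889×0.917 = 43.620 + 65.005 = 108.62 W.
Ideal ⇒ P_in = P_out, so I_p = P_out/V_p = 108.62/220 = 0.494 A.

I_p ≈ 0.494 A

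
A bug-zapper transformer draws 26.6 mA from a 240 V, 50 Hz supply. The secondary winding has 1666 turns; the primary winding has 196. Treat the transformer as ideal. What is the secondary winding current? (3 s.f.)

I_s ≈ 0.00313 A

I_s/I_p = N_p/N_s, so I_s = 0.0266 × 196/1666 = 0.00313 A.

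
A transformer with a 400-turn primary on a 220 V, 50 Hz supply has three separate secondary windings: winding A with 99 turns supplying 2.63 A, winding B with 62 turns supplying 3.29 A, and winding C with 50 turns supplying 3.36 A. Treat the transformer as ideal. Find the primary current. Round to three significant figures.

V_A = 220 × 99/400 = 54.450 V; V_B = 220 × 62/400 = 34.100 V; V_C = 220 × 50/400 = 27.500 V.
P_out = V_A I_A + V_B I_B + V_C I_C = 54.450×2.63 + 34.100×3.29 + 27.500×3.36 = 143.20 + 112.19 + 92.400 = 347.79 W.
Ideal ⇒ P_in = P_out, so I_p = P_out/V_p = 347.79/220 = 1.58 A.

I_p ≈ 1.58 A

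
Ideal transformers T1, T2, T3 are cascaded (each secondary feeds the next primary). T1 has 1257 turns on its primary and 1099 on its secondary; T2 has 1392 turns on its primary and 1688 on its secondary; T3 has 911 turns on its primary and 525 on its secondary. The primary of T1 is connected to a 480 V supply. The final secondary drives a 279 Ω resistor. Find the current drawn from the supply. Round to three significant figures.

I_supply ≈ 0.642 A

After T1: V = 480.00 × 1099/1257 = 419.67 V.
After T2: V = 419.67 × 1688/1392 = 508.91 V.
After T3: V = 508.91 × 525/911 = 293.28 V.
I_load = 293.28/279 = 1.0512 A, so P_out = 293.28 × 1.0512 = 308.28 W.
All ideal ⇒ P_in = P_out, so I_supply = 308.28/480 = 0.642 A.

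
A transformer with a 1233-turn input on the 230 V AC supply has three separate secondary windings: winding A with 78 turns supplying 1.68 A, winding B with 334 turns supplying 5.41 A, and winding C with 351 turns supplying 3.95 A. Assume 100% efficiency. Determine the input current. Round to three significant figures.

I_in ≈ 2.70 A

V_A = 230 × 78/1233 = 14.550 V; V_B = 230 × 334/1233 = 62.303 V; V_C = 230 × 351/1233 = 65.474 V.
P_out = V_A I_A + V_B I_B + V_C I_C = 14.550×1.68 + 62.303×5.41 + 65.474×3.95 = 24.444 + 337.06 + 258.62 = 620.13 W.
Ideal ⇒ P_in = P_out, so I_in = P_out/V_in = 620.13/230 = 2.70 A.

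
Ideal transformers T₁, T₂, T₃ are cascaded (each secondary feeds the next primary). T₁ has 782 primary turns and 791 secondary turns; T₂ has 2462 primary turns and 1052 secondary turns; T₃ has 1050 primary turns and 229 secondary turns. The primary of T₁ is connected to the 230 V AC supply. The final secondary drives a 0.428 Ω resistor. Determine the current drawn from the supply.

Secondary of T₁: V = 230.00 × 791/782 = 232.65 V.
Secondary of T₂: V = 232.65 × 1052/2462 = 99.409 V.
Secondary of T₃: V = 99.409 × 229/1050 = 21.681 V.
I_load = 21.681/0.428 = 50.656 A, so P_out = 21.681 × 50.656 = 1098.2 W.
All ideal ⇒ P_in = P_out, so I_supply = 1098.2/230 = 4.77 A.

I_supply ≈ 4.77 A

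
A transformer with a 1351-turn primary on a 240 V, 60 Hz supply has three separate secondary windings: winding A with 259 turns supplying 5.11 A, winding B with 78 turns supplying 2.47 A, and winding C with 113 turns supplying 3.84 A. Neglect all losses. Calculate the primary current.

I_p ≈ 1.44 A

V_A = 240 × 259/1351 = 46.010 V; V_B = 240 × 78/1351 = 13.856 V; V_C = 240 × 113/1351 = 20.074 V.
P_out = V_A I_A + V_B I_B + V_C I_C = 46.010×5.11 + 13.856×2.47 + 20.074×3.84 = 235.11 + 34.225 + 77.084 = 346.42 W.
Ideal ⇒ P_in = P_out, so I_p = P_out/V_p = 346.42/240 = 1.44 A.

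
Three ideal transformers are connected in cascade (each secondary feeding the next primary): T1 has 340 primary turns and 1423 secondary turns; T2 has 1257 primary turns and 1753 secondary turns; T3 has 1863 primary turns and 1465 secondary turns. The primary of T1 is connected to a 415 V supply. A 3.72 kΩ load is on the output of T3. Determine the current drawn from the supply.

I_supply ≈ 2.35 A

Secondary of T1: V = 415.00 × 1423/340 = 1736.9 V.
Secondary of T2: V = 1736.9 × 1753/1257 = 2422.3 V.
Secondary of T3: V = 2422.3 × 1465/1863 = 1904.8 V.
I_load = 1904.8/3720 = 0.51204 A, so P_out = 1904.8 × 0.51204 = 975.32 W.
All ideal ⇒ P_in = P_out, so I_supply = 975.32/415 = 2.35 A.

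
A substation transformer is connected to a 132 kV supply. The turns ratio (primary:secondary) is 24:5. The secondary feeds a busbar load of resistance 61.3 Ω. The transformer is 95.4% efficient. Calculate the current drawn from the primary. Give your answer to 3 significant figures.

V_s = 132000 × 5/24 = 27500 V.
I_s = V_s/R = 27500/61.3 = 448.61 A.
P_out = V_s I_s = 27500 × 448.61 = 1.2337×10^7 W.
P_in = P_out/η = 1.2337×10^7/0.954 = 1.2932×10^7 W.
I_p = P_in/V_p = 1.2932×10^7/132000 = 98.0 A.

I_p ≈ 98.0 A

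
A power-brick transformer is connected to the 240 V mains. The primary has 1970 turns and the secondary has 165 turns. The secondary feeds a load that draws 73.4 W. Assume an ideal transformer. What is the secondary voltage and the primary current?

V_s = V_p × N_s/N_p = 240 × 165/1970 = 20.102 V.
I_s = P/V_s = 73.4/20.102 = 3.6515 A.
I_p = I_s × N_s/N_p = 3.6515 × 165/1970 = 0.306 A.

V_s ≈ 20.1 V, I_p ≈ 0.306 A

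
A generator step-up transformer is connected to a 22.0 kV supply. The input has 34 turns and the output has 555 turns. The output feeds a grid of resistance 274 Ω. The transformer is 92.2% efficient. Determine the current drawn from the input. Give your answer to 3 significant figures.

V_out = 22000 × 555/34 = 359120 V.
I_out = V_out/R = 359120/274 = 1310.6 A.
P_out = V_out I_out = 359120 × 1310.6 = 4.7068×10^8 W.
P_in = P_out/η = 4.7068×10^8/0.922 = 5.1050×10^8 W.
I_in = P_in/V_in = 5.1050×10^8/22000 = 23200 A.

I_in ≈ 23200 A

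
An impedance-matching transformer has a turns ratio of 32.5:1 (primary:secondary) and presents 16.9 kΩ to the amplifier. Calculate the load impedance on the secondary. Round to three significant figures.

Z_s = Z_p/(N_p/N_s)² = 16900/32.5² = 16.0 Ω.

Z_s ≈ 16.0 Ω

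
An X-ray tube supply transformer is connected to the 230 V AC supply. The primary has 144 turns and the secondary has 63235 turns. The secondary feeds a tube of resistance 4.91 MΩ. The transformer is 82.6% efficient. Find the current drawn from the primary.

V_s = 230 × 63235/144 = 101000 V.
I_s = V_s/R = 101000/(4.91×10^6) = 0.020570 A.
P_out = V_s I_s = 101000 × 0.020570 = 2077.6 W.
P_in = P_out/η = 2077.6/0.826 = 2515.3 W.
I_p = P_in/V_p = 2515.3/230 = 10.9 A.

I_p ≈ 10.9 A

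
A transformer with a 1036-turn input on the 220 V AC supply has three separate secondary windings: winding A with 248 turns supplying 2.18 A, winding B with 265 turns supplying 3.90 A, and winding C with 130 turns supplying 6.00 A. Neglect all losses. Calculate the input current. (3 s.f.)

I_in ≈ 2.27 A

V_A = 220 × 248/1036 = 52.664 V; V_B = 220 × 265/1036 = 56.274 V; V_C = 220 × 130/1036 = 27.606 V.
P_out = V_A I_A + V_B I_B + V_C I_C = 52.664×2.18 + 56.274×3.90 + 27.606×6.00 = 114.81 + 219.47 + 165.64 = 499.91 W.
Ideal ⇒ P_in = P_out, so I_in = P_out/V_in = 499.91/220 = 2.27 A.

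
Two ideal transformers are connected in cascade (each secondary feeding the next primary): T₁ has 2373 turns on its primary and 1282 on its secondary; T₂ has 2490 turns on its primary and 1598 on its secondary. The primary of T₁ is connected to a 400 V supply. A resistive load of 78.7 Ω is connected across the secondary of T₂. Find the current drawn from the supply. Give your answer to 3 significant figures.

I_supply ≈ 0.611 A

After T₁: V = 400.00 × 1282/2373 = 216.10 V.
After T₂: V = 216.10 × 1598/2490 = 138.68 V.
I_load = 138.68/78.7 = 1.7622 A, so P_out = 138.68 × 1.7622 = 244.39 W.
All ideal ⇒ P_in = P_out, so I_supply = 244.39/400 = 0.611 A.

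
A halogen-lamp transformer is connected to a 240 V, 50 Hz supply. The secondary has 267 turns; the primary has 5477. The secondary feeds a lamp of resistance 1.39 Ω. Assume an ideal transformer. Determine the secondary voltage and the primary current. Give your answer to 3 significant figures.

V_s ≈ 11.7 V, I_p ≈ 0.410 A

V_s = V_p × N_s/N_p = 240 × 267/5477 = 11.700 V.
I_s = V_s/R = 11.700/1.39 = 8.4171 A.
I_p = I_s × N_s/N_p = 8.4171 × 267/5477 = 0.410 A.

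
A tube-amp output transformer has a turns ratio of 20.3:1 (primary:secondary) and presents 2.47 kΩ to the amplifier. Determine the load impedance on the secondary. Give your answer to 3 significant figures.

Z_s ≈ 5.99 Ω

Z_s = Z_p/(N_p/N_s)² = 2470/20.3² = 5.99 Ω.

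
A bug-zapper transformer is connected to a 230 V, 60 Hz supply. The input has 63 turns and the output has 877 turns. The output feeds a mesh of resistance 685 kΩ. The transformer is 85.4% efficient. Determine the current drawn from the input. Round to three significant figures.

I_in ≈ 0.0762 A

V_out = 230 × 877/63 = 3201.7 V.
I_out = V_out/R = 3201.7/685000 = 0.0046741 A.
P_out = V_out I_out = 3201.7 × 0.0046741 = 14.965 W.
P_in = P_out/η = 14.965/0.854 = 17.524 W.
I_in = P_in/V_in = 17.524/230 = 0.0762 A.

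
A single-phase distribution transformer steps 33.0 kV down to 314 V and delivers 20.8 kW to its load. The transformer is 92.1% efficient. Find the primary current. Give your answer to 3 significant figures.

I_p ≈ 0.684 A

P_in = P_out/η = 20800/0.921 = 22584 W.
I_p = P_in/V_p = 22584/33000 = 0.684 A.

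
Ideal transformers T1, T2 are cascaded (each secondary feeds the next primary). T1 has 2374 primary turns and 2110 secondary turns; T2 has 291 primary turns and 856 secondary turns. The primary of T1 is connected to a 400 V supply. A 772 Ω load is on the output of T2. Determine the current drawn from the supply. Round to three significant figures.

Secondary of T1: V = 400.00 × 2110/2374 = 355.52 V.
Secondary of T2: V = 355.52 × 856/291 = 1045.8 V.
I_load = 1045.8/772 = 1.3546 A, so P_out = 1045.8 × 1.3546 = 1416.7 W.
All ideal ⇒ P_in = P_out, so I_supply = 1416.7/400 = 3.54 A.

I_supply ≈ 3.54 A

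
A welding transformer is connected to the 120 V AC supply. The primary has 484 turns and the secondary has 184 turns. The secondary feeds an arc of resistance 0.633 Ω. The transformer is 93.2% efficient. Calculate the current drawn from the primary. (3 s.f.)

V_s = 120 × 184/484 = 45.620 V.
I_s = V_s/R = 45.620/0.633 = 72.069 A.
P_out = V_s I_s = 45.620 × 72.069 = 3287.8 W.
P_in = P_out/η = 3287.8/0.932 = 3527.7 W.
I_p = P_in/V_p = 3527.7/120 = 29.4 A.

I_p ≈ 29.4 A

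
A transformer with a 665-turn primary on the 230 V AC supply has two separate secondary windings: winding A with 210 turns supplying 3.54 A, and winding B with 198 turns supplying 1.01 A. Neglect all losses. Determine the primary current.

V_A = 230 × 210/665 = 72.632 V; V_B = 230 × 198/665 = 68.481 V.
P_out = V_A I_A + V_B I_B = 72.632×3.54 + 68.481×1.01 = 257.12 + 69.166 = 326.28 W.
Ideal ⇒ P_in = P_out, so I_p = P_out/V_p = 326.28/230 = 1.42 A.

I_p ≈ 1.42 A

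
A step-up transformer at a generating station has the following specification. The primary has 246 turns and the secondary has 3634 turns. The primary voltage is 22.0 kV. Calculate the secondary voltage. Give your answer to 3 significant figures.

V_s/V_p = N_s/N_p, so V_s = 22000 × 3634/246 = 325000 V.

V_s ≈ 325000 V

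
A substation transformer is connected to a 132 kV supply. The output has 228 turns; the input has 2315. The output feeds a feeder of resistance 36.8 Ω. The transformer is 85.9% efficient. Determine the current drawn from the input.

I_in ≈ 40.5 A

V_out = 132000 × 228/2315 = 13000 V.
I_out = V_out/R = 13000/36.8 = 353.27 A.
P_out = V_out I_out = 13000 × 353.27 = 4.5927×10^6 W.
P_in = P_out/η = 4.5927×10^6/0.859 = 5.3466×10^6 W.
I_in = P_in/V_in = 5.3466×10^6/132000 = 40.5 A.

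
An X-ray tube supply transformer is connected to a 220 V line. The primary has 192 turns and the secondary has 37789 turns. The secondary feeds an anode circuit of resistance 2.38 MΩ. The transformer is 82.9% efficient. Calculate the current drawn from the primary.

I_p ≈ 4.32 A

V_s = 220 × 37789/192 = 43300 V.
I_s = V_s/R = 43300/(2.38×10^6) = 0.018193 A.
P_out = V_s I_s = 43300 × 0.018193 = 787.77 W.
P_in = P_out/η = 787.77/0.829 = 950.26 W.
I_p = P_in/V_p = 950.26/220 = 4.32 A.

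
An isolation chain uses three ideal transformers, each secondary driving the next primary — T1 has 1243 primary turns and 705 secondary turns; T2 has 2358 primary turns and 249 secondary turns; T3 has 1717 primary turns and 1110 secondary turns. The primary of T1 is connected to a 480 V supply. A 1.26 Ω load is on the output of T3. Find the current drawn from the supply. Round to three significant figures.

I_supply ≈ 0.571 A

After T1: V = 480.00 × 705/1243 = 272.24 V.
After T2: V = 272.24 × 249/2358 = 28.748 V.
After T3: V = 28.748 × 1110/1717 = 18.585 V.
I_load = 18.585/1.26 = 14.750 A, so P_out = 18.585 × 14.750 = 274.13 W.
All ideal ⇒ P_in = P_out, so I_supply = 274.13/480 = 0.571 A.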